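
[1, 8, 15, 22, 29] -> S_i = 1 + 7*i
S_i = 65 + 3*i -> [65, 68, 71, 74, 77]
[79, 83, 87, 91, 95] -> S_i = 79 + 4*i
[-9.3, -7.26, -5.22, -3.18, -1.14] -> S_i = -9.30 + 2.04*i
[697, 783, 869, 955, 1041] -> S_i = 697 + 86*i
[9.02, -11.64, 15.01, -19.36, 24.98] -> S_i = 9.02*(-1.29)^i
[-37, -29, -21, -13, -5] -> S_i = -37 + 8*i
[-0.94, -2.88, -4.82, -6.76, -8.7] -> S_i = -0.94 + -1.94*i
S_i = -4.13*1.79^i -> [-4.13, -7.39, -13.23, -23.69, -42.4]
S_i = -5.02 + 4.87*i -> [-5.02, -0.15, 4.72, 9.59, 14.46]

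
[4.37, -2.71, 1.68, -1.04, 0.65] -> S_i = 4.37*(-0.62)^i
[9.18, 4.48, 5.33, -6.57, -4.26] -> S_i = Random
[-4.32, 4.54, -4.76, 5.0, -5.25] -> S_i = -4.32*(-1.05)^i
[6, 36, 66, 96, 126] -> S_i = 6 + 30*i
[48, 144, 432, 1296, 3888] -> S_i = 48*3^i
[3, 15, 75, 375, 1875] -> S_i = 3*5^i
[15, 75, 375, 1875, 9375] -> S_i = 15*5^i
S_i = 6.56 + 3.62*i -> [6.56, 10.18, 13.8, 17.42, 21.04]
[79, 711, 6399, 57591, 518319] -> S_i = 79*9^i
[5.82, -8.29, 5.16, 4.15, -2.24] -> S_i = Random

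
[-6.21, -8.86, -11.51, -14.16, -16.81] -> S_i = -6.21 + -2.65*i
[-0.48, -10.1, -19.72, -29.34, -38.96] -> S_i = -0.48 + -9.62*i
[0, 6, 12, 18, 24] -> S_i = 0 + 6*i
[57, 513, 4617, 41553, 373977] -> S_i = 57*9^i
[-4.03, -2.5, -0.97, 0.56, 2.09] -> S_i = -4.03 + 1.53*i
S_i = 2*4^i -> [2, 8, 32, 128, 512]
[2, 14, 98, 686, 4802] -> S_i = 2*7^i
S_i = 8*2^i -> [8, 16, 32, 64, 128]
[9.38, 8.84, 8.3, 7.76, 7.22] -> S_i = 9.38 + -0.54*i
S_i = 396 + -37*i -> [396, 359, 322, 285, 248]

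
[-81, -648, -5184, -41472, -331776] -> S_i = -81*8^i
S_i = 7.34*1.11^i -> [7.34, 8.15, 9.04, 10.04, 11.14]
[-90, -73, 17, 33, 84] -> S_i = Random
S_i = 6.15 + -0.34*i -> [6.15, 5.81, 5.47, 5.13, 4.79]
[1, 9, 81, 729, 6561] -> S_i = 1*9^i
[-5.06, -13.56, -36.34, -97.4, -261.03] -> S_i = -5.06*2.68^i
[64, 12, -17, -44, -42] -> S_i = Random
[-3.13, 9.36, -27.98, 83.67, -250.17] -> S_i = -3.13*(-2.99)^i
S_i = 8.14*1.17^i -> [8.14, 9.52, 11.14, 13.04, 15.25]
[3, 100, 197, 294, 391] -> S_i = 3 + 97*i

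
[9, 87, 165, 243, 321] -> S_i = 9 + 78*i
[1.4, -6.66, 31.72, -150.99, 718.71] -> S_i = 1.40*(-4.76)^i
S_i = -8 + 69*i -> [-8, 61, 130, 199, 268]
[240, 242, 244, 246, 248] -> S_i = 240 + 2*i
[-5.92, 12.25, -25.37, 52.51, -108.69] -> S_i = -5.92*(-2.07)^i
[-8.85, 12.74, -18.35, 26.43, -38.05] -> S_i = -8.85*(-1.44)^i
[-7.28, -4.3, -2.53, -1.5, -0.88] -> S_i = -7.28*0.59^i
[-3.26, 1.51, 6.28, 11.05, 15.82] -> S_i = -3.26 + 4.77*i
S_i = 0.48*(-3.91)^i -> [0.48, -1.88, 7.34, -28.69, 112.19]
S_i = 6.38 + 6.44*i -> [6.38, 12.82, 19.26, 25.7, 32.14]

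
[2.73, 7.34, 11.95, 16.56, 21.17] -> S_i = 2.73 + 4.61*i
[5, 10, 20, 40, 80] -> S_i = 5*2^i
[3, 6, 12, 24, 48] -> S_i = 3*2^i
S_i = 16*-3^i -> [16, -48, 144, -432, 1296]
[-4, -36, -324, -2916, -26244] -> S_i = -4*9^i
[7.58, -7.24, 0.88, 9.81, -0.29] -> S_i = Random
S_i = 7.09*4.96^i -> [7.09, 35.17, 174.43, 865.15, 4291.14]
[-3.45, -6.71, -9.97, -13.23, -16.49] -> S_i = -3.45 + -3.26*i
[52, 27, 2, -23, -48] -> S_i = 52 + -25*i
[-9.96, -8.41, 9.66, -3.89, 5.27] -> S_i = Random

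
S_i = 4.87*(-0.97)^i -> [4.87, -4.72, 4.58, -4.44, 4.31]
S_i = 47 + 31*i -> [47, 78, 109, 140, 171]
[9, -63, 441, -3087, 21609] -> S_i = 9*-7^i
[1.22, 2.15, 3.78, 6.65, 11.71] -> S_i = 1.22*1.76^i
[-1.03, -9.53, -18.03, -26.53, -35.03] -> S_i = -1.03 + -8.50*i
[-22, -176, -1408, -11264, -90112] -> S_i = -22*8^i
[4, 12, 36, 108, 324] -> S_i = 4*3^i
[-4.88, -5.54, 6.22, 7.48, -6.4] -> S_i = Random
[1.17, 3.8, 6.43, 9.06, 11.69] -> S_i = 1.17 + 2.63*i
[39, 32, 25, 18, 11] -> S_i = 39 + -7*i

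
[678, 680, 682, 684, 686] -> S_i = 678 + 2*i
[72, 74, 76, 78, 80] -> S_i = 72 + 2*i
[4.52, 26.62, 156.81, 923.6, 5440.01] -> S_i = 4.52*5.89^i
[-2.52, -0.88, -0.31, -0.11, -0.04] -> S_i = -2.52*0.35^i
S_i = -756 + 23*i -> [-756, -733, -710, -687, -664]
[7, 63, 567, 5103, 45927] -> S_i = 7*9^i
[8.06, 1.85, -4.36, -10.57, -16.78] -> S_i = 8.06 + -6.21*i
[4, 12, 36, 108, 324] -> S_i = 4*3^i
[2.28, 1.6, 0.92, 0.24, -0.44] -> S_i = 2.28 + -0.68*i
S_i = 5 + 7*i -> [5, 12, 19, 26, 33]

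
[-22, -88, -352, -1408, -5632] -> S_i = -22*4^i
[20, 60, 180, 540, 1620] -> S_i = 20*3^i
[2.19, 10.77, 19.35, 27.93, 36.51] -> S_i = 2.19 + 8.58*i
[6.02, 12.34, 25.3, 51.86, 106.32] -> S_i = 6.02*2.05^i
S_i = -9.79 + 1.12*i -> [-9.79, -8.67, -7.55, -6.43, -5.31]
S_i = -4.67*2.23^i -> [-4.67, -10.41, -23.22, -51.79, -115.49]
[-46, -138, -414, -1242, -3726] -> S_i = -46*3^i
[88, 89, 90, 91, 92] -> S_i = 88 + 1*i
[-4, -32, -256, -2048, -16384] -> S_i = -4*8^i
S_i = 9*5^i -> [9, 45, 225, 1125, 5625]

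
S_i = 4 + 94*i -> [4, 98, 192, 286, 380]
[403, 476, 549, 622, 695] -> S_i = 403 + 73*i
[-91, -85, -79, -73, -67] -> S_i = -91 + 6*i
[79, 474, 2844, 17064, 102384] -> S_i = 79*6^i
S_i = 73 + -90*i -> [73, -17, -107, -197, -287]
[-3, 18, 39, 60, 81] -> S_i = -3 + 21*i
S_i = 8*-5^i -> [8, -40, 200, -1000, 5000]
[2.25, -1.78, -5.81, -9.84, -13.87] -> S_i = 2.25 + -4.03*i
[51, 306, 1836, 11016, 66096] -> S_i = 51*6^i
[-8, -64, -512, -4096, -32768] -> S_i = -8*8^i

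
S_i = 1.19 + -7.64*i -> [1.19, -6.45, -14.09, -21.73, -29.37]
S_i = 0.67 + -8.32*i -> [0.67, -7.65, -15.97, -24.29, -32.61]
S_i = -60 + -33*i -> [-60, -93, -126, -159, -192]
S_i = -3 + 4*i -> [-3, 1, 5, 9, 13]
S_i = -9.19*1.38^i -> [-9.19, -12.68, -17.5, -24.15, -33.33]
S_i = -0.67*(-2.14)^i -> [-0.67, 1.43, -3.07, 6.57, -14.05]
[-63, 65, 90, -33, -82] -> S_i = Random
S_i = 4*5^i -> [4, 20, 100, 500, 2500]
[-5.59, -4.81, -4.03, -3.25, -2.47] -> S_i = -5.59 + 0.78*i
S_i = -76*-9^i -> [-76, 684, -6156, 55404, -498636]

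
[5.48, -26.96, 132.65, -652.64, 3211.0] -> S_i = 5.48*(-4.92)^i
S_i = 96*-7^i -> [96, -672, 4704, -32928, 230496]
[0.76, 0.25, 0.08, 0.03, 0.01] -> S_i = 0.76*0.33^i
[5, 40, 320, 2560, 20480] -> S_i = 5*8^i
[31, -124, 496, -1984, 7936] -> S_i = 31*-4^i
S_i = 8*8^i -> [8, 64, 512, 4096, 32768]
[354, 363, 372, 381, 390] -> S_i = 354 + 9*i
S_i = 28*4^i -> [28, 112, 448, 1792, 7168]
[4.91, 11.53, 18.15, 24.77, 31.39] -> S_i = 4.91 + 6.62*i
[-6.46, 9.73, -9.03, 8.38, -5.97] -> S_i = Random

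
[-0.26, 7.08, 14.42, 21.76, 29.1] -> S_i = -0.26 + 7.34*i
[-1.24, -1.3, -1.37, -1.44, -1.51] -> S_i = -1.24*1.05^i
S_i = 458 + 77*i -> [458, 535, 612, 689, 766]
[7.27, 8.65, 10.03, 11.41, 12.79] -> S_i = 7.27 + 1.38*i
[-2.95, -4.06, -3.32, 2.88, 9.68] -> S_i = Random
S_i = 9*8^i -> [9, 72, 576, 4608, 36864]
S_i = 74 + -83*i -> [74, -9, -92, -175, -258]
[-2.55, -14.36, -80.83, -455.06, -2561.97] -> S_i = -2.55*5.63^i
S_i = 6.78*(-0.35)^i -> [6.78, -2.37, 0.83, -0.29, 0.1]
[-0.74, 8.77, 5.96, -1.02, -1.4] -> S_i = Random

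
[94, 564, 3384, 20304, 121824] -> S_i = 94*6^i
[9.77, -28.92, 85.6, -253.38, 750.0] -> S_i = 9.77*(-2.96)^i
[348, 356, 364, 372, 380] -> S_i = 348 + 8*i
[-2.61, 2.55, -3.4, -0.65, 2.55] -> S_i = Random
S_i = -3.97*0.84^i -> [-3.97, -3.33, -2.8, -2.35, -1.98]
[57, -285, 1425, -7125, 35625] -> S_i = 57*-5^i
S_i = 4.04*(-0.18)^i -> [4.04, -0.73, 0.13, -0.02, 0.0]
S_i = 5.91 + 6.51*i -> [5.91, 12.42, 18.93, 25.44, 31.95]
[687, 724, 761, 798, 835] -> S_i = 687 + 37*i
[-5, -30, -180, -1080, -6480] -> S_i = -5*6^i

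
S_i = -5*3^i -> [-5, -15, -45, -135, -405]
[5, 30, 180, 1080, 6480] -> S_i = 5*6^i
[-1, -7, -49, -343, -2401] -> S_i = -1*7^i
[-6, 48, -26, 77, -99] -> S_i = Random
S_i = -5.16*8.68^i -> [-5.16, -44.79, -388.77, -3374.5, -29290.62]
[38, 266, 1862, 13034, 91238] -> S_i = 38*7^i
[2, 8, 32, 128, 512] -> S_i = 2*4^i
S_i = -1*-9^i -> [-1, 9, -81, 729, -6561]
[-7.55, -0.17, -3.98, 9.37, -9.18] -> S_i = Random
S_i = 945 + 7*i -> [945, 952, 959, 966, 973]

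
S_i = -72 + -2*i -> [-72, -74, -76, -78, -80]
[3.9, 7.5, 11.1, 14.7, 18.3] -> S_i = 3.90 + 3.60*i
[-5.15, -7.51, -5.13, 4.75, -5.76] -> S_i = Random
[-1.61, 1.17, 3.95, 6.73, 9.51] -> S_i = -1.61 + 2.78*i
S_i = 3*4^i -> [3, 12, 48, 192, 768]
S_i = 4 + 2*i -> [4, 6, 8, 10, 12]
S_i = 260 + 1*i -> [260, 261, 262, 263, 264]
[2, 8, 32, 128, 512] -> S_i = 2*4^i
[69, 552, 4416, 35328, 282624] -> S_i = 69*8^i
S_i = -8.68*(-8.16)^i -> [-8.68, 70.83, -577.96, 4716.18, -38484.01]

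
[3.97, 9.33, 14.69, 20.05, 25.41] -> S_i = 3.97 + 5.36*i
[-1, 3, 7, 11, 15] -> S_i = -1 + 4*i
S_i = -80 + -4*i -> [-80, -84, -88, -92, -96]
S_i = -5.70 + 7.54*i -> [-5.7, 1.84, 9.38, 16.92, 24.46]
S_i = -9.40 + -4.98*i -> [-9.4, -14.38, -19.36, -24.34, -29.32]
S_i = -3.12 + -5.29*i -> [-3.12, -8.41, -13.7, -18.99, -24.28]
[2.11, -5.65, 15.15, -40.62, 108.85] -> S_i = 2.11*(-2.68)^i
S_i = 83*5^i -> [83, 415, 2075, 10375, 51875]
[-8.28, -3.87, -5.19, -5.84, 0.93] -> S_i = Random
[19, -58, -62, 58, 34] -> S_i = Random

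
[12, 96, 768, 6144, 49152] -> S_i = 12*8^i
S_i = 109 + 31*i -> [109, 140, 171, 202, 233]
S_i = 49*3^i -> [49, 147, 441, 1323, 3969]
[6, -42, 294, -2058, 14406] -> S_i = 6*-7^i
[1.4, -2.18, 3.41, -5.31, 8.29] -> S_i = 1.40*(-1.56)^i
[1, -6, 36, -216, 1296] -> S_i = 1*-6^i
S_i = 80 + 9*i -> [80, 89, 98, 107, 116]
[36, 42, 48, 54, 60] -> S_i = 36 + 6*i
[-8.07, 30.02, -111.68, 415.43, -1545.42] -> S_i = -8.07*(-3.72)^i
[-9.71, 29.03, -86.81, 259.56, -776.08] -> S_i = -9.71*(-2.99)^i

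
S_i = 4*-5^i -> [4, -20, 100, -500, 2500]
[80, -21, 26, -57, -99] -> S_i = Random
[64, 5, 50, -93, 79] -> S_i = Random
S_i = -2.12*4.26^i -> [-2.12, -9.03, -38.47, -163.89, -698.19]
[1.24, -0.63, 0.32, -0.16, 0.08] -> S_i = 1.24*(-0.51)^i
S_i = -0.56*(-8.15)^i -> [-0.56, 4.56, -37.2, 303.15, -2470.69]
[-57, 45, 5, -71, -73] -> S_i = Random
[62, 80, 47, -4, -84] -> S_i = Random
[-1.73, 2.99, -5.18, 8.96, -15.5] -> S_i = -1.73*(-1.73)^i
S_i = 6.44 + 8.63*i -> [6.44, 15.07, 23.7, 32.33, 40.96]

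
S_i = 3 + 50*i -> [3, 53, 103, 153, 203]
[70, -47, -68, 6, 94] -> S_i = Random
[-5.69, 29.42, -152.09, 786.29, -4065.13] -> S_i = -5.69*(-5.17)^i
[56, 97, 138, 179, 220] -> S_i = 56 + 41*i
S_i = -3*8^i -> [-3, -24, -192, -1536, -12288]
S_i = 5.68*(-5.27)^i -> [5.68, -29.93, 157.75, -831.34, 4381.18]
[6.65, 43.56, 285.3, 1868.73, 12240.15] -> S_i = 6.65*6.55^i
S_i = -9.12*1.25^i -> [-9.12, -11.4, -14.25, -17.81, -22.27]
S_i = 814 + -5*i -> [814, 809, 804, 799, 794]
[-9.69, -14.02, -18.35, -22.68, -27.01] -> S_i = -9.69 + -4.33*i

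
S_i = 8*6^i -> [8, 48, 288, 1728, 10368]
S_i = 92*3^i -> [92, 276, 828, 2484, 7452]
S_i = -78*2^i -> [-78, -156, -312, -624, -1248]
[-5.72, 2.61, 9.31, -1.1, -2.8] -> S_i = Random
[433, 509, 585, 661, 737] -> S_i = 433 + 76*i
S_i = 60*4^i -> [60, 240, 960, 3840, 15360]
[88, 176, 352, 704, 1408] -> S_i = 88*2^i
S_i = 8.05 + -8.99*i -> [8.05, -0.94, -9.93, -18.92, -27.91]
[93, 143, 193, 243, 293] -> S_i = 93 + 50*i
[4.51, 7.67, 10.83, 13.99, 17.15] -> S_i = 4.51 + 3.16*i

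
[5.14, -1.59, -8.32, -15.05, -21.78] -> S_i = 5.14 + -6.73*i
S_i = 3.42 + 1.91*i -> [3.42, 5.33, 7.24, 9.15, 11.06]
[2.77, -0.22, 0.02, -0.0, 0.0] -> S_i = 2.77*(-0.08)^i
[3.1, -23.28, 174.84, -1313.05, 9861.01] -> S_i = 3.10*(-7.51)^i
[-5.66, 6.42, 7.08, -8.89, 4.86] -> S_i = Random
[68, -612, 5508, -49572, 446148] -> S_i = 68*-9^i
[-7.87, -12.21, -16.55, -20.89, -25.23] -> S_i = -7.87 + -4.34*i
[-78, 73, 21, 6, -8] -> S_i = Random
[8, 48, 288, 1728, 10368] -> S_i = 8*6^i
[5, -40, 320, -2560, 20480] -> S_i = 5*-8^i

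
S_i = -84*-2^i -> [-84, 168, -336, 672, -1344]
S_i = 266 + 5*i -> [266, 271, 276, 281, 286]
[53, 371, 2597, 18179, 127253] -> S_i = 53*7^i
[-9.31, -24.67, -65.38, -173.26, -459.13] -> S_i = -9.31*2.65^i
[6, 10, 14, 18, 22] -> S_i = 6 + 4*i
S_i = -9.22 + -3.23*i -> [-9.22, -12.45, -15.68, -18.91, -22.14]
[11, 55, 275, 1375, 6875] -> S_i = 11*5^i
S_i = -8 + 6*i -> [-8, -2, 4, 10, 16]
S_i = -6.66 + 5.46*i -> [-6.66, -1.2, 4.26, 9.72, 15.18]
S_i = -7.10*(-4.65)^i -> [-7.1, 33.02, -153.52, 713.87, -3319.48]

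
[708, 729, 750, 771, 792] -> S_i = 708 + 21*i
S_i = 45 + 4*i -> [45, 49, 53, 57, 61]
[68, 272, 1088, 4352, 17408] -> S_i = 68*4^i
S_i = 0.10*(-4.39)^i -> [0.1, -0.44, 1.93, -8.46, 37.14]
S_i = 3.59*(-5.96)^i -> [3.59, -21.4, 127.52, -760.03, 4529.8]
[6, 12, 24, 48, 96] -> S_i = 6*2^i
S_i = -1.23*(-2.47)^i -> [-1.23, 3.04, -7.5, 18.54, -45.78]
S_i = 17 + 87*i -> [17, 104, 191, 278, 365]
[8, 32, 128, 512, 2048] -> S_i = 8*4^i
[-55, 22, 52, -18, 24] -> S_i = Random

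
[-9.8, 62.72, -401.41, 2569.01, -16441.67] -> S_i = -9.80*(-6.40)^i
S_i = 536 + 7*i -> [536, 543, 550, 557, 564]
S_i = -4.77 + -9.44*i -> [-4.77, -14.21, -23.65, -33.09, -42.53]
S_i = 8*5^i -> [8, 40, 200, 1000, 5000]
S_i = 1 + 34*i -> [1, 35, 69, 103, 137]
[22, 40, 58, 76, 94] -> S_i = 22 + 18*i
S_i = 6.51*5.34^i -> [6.51, 34.76, 185.64, 991.3, 5293.54]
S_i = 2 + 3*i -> [2, 5, 8, 11, 14]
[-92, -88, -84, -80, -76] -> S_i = -92 + 4*i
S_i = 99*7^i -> [99, 693, 4851, 33957, 237699]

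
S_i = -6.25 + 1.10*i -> [-6.25, -5.15, -4.05, -2.95, -1.85]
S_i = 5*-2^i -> [5, -10, 20, -40, 80]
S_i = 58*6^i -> [58, 348, 2088, 12528, 75168]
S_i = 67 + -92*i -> [67, -25, -117, -209, -301]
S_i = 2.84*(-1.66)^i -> [2.84, -4.71, 7.83, -12.99, 21.57]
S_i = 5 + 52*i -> [5, 57, 109, 161, 213]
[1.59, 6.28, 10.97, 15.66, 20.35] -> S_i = 1.59 + 4.69*i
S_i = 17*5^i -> [17, 85, 425, 2125, 10625]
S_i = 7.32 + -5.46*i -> [7.32, 1.86, -3.6, -9.06, -14.52]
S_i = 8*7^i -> [8, 56, 392, 2744, 19208]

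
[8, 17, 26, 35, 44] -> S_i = 8 + 9*i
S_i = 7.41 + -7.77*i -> [7.41, -0.36, -8.13, -15.9, -23.67]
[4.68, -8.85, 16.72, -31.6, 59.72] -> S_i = 4.68*(-1.89)^i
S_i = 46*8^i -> [46, 368, 2944, 23552, 188416]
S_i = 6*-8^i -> [6, -48, 384, -3072, 24576]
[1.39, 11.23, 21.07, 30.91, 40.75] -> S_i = 1.39 + 9.84*i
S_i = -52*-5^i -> [-52, 260, -1300, 6500, -32500]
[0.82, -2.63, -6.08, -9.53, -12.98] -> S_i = 0.82 + -3.45*i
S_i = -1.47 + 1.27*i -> [-1.47, -0.2, 1.07, 2.34, 3.61]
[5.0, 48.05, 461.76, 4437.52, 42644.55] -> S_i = 5.00*9.61^i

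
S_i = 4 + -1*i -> [4, 3, 2, 1, 0]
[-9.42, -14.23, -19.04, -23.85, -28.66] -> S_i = -9.42 + -4.81*i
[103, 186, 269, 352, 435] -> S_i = 103 + 83*i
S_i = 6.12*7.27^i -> [6.12, 44.49, 323.46, 2351.55, 17095.79]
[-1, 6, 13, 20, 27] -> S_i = -1 + 7*i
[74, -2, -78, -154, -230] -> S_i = 74 + -76*i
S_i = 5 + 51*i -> [5, 56, 107, 158, 209]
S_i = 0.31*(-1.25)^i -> [0.31, -0.39, 0.48, -0.61, 0.76]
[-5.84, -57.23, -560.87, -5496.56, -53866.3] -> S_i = -5.84*9.80^i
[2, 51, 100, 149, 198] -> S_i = 2 + 49*i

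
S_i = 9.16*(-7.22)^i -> [9.16, -66.14, 477.5, -3447.52, 24891.11]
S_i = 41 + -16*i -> [41, 25, 9, -7, -23]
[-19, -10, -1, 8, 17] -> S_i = -19 + 9*i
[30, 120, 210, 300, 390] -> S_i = 30 + 90*i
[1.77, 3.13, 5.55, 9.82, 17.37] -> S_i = 1.77*1.77^i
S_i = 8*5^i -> [8, 40, 200, 1000, 5000]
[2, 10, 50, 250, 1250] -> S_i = 2*5^i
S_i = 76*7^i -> [76, 532, 3724, 26068, 182476]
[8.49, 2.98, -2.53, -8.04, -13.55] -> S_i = 8.49 + -5.51*i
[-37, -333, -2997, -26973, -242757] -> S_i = -37*9^i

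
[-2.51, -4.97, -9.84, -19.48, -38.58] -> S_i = -2.51*1.98^i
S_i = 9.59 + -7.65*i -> [9.59, 1.94, -5.71, -13.36, -21.01]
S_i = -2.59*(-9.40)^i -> [-2.59, 24.35, -228.85, 2151.21, -20221.4]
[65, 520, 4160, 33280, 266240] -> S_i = 65*8^i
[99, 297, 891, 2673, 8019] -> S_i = 99*3^i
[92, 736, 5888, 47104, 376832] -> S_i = 92*8^i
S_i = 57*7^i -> [57, 399, 2793, 19551, 136857]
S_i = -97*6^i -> [-97, -582, -3492, -20952, -125712]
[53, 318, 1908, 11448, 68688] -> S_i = 53*6^i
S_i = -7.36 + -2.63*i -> [-7.36, -9.99, -12.62, -15.25, -17.88]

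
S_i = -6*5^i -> [-6, -30, -150, -750, -3750]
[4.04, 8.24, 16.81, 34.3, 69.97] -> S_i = 4.04*2.04^i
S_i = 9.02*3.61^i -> [9.02, 32.56, 117.55, 424.35, 1531.92]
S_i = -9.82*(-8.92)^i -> [-9.82, 87.59, -781.34, 6969.57, -62168.57]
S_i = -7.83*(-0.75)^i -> [-7.83, 5.87, -4.4, 3.3, -2.48]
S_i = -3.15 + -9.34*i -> [-3.15, -12.49, -21.83, -31.17, -40.51]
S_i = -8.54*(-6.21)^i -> [-8.54, 53.03, -329.34, 2045.19, -12700.6]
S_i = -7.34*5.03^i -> [-7.34, -36.92, -185.71, -934.11, -4698.59]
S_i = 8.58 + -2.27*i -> [8.58, 6.31, 4.04, 1.77, -0.5]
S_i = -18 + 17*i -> [-18, -1, 16, 33, 50]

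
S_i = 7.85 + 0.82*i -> [7.85, 8.67, 9.49, 10.31, 11.13]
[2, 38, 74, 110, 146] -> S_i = 2 + 36*i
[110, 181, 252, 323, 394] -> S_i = 110 + 71*i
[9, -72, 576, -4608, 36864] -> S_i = 9*-8^i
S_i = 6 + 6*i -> [6, 12, 18, 24, 30]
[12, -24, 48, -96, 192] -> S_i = 12*-2^i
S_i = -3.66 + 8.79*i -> [-3.66, 5.13, 13.92, 22.71, 31.5]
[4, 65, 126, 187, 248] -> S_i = 4 + 61*i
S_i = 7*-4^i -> [7, -28, 112, -448, 1792]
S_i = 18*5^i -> [18, 90, 450, 2250, 11250]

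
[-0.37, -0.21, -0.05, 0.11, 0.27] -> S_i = -0.37 + 0.16*i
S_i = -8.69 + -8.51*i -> [-8.69, -17.2, -25.71, -34.22, -42.73]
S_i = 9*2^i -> [9, 18, 36, 72, 144]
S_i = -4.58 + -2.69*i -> [-4.58, -7.27, -9.96, -12.65, -15.34]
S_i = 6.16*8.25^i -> [6.16, 50.82, 419.26, 3458.94, 28536.22]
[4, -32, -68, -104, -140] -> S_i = 4 + -36*i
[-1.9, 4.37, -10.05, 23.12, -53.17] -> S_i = -1.90*(-2.30)^i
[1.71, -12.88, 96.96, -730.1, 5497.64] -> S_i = 1.71*(-7.53)^i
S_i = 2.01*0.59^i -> [2.01, 1.19, 0.7, 0.41, 0.24]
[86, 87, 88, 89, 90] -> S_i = 86 + 1*i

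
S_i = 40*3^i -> [40, 120, 360, 1080, 3240]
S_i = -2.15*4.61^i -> [-2.15, -9.91, -45.69, -210.64, -971.05]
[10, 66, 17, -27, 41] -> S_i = Random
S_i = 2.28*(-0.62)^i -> [2.28, -1.41, 0.88, -0.54, 0.34]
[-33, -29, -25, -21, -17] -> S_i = -33 + 4*i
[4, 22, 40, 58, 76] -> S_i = 4 + 18*i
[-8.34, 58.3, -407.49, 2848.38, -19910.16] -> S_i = -8.34*(-6.99)^i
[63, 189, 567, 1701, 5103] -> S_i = 63*3^i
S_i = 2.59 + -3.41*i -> [2.59, -0.82, -4.23, -7.64, -11.05]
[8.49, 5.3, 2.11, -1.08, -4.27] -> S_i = 8.49 + -3.19*i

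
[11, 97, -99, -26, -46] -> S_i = Random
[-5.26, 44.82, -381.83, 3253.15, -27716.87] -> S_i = -5.26*(-8.52)^i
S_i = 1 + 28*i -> [1, 29, 57, 85, 113]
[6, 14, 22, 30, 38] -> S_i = 6 + 8*i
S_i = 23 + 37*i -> [23, 60, 97, 134, 171]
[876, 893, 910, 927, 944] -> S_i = 876 + 17*i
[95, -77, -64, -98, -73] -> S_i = Random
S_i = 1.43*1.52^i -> [1.43, 2.17, 3.3, 5.02, 7.63]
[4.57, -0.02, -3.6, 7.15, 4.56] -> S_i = Random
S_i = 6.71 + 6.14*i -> [6.71, 12.85, 18.99, 25.13, 31.27]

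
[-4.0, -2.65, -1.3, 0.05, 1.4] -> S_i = -4.00 + 1.35*i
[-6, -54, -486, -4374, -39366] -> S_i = -6*9^i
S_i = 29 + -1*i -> [29, 28, 27, 26, 25]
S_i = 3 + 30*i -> [3, 33, 63, 93, 123]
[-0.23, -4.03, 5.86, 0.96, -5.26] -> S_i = Random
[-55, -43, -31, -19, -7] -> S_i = -55 + 12*i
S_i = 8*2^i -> [8, 16, 32, 64, 128]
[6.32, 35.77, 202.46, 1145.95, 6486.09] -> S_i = 6.32*5.66^i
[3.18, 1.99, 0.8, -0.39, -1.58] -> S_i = 3.18 + -1.19*i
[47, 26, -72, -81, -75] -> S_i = Random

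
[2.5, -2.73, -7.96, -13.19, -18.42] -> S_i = 2.50 + -5.23*i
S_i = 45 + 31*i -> [45, 76, 107, 138, 169]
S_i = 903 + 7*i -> [903, 910, 917, 924, 931]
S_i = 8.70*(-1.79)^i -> [8.7, -15.57, 27.88, -49.9, 89.32]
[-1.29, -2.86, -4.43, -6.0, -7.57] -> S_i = -1.29 + -1.57*i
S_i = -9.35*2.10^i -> [-9.35, -19.64, -41.23, -86.59, -181.84]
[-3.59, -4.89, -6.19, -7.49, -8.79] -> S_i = -3.59 + -1.30*i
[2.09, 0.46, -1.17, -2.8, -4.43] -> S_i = 2.09 + -1.63*i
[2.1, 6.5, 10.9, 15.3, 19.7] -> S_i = 2.10 + 4.40*i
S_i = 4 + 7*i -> [4, 11, 18, 25, 32]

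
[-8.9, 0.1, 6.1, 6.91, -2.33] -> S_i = Random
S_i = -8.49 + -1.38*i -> [-8.49, -9.87, -11.25, -12.63, -14.01]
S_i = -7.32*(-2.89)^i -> [-7.32, 21.15, -61.14, 176.69, -510.63]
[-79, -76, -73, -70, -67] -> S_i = -79 + 3*i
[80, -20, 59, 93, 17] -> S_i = Random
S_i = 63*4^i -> [63, 252, 1008, 4032, 16128]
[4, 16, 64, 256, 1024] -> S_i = 4*4^i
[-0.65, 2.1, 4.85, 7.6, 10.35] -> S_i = -0.65 + 2.75*i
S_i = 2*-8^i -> [2, -16, 128, -1024, 8192]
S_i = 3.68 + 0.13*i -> [3.68, 3.81, 3.94, 4.07, 4.2]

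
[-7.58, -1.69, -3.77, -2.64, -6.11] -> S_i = Random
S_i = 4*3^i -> [4, 12, 36, 108, 324]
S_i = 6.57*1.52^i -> [6.57, 9.99, 15.18, 23.07, 35.07]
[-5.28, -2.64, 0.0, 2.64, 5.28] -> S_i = -5.28 + 2.64*i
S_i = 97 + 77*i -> [97, 174, 251, 328, 405]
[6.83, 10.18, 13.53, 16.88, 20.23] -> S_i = 6.83 + 3.35*i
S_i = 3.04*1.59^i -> [3.04, 4.83, 7.69, 12.22, 19.43]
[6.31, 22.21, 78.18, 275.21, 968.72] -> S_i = 6.31*3.52^i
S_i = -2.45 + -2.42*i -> [-2.45, -4.87, -7.29, -9.71, -12.13]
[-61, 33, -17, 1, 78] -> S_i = Random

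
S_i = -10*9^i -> [-10, -90, -810, -7290, -65610]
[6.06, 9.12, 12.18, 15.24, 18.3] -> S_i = 6.06 + 3.06*i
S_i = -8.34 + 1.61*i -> [-8.34, -6.73, -5.12, -3.51, -1.9]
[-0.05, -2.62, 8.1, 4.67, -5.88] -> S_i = Random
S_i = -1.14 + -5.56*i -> [-1.14, -6.7, -12.26, -17.82, -23.38]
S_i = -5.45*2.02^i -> [-5.45, -11.01, -22.24, -44.92, -90.74]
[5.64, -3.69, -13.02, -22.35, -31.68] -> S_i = 5.64 + -9.33*i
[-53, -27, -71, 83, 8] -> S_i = Random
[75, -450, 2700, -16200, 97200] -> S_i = 75*-6^i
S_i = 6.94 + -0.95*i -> [6.94, 5.99, 5.04, 4.09, 3.14]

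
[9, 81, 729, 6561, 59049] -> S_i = 9*9^i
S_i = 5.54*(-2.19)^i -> [5.54, -12.13, 26.57, -58.19, 127.43]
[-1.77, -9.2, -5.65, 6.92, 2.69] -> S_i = Random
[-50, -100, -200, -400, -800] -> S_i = -50*2^i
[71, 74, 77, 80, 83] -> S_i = 71 + 3*i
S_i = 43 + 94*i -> [43, 137, 231, 325, 419]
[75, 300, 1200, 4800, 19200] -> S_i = 75*4^i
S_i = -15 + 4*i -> [-15, -11, -7, -3, 1]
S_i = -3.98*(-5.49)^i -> [-3.98, 21.85, -119.96, 658.57, -3615.53]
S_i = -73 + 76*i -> [-73, 3, 79, 155, 231]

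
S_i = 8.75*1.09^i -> [8.75, 9.54, 10.4, 11.33, 12.35]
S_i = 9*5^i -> [9, 45, 225, 1125, 5625]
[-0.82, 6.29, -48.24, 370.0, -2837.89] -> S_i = -0.82*(-7.67)^i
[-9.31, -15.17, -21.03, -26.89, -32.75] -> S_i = -9.31 + -5.86*i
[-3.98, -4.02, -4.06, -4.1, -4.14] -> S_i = -3.98*1.01^i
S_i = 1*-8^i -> [1, -8, 64, -512, 4096]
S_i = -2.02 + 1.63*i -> [-2.02, -0.39, 1.24, 2.87, 4.5]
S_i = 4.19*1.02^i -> [4.19, 4.27, 4.36, 4.45, 4.54]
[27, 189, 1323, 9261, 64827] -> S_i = 27*7^i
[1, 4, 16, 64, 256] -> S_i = 1*4^i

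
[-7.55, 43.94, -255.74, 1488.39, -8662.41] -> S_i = -7.55*(-5.82)^i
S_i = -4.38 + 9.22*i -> [-4.38, 4.84, 14.06, 23.28, 32.5]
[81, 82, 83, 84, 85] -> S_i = 81 + 1*i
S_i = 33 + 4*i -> [33, 37, 41, 45, 49]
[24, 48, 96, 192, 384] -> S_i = 24*2^i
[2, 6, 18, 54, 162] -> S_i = 2*3^i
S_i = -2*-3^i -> [-2, 6, -18, 54, -162]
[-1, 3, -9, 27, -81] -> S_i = -1*-3^i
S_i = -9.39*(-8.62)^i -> [-9.39, 80.94, -697.72, 6014.33, -51843.54]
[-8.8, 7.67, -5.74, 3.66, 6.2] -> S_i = Random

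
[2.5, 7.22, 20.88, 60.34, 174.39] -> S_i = 2.50*2.89^i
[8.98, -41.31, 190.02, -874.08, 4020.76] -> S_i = 8.98*(-4.60)^i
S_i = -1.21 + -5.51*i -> [-1.21, -6.72, -12.23, -17.74, -23.25]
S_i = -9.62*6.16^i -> [-9.62, -59.26, -365.04, -2248.63, -13851.54]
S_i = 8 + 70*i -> [8, 78, 148, 218, 288]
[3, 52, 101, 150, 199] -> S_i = 3 + 49*i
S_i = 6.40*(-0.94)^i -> [6.4, -6.02, 5.66, -5.32, 5.0]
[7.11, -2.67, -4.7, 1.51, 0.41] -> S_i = Random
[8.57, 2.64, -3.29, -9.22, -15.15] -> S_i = 8.57 + -5.93*i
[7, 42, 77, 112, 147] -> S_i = 7 + 35*i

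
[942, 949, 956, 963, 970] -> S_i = 942 + 7*i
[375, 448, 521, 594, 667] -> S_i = 375 + 73*i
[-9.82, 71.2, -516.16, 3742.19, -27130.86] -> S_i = -9.82*(-7.25)^i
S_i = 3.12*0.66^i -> [3.12, 2.06, 1.36, 0.9, 0.59]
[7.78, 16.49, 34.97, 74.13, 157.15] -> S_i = 7.78*2.12^i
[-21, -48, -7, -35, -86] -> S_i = Random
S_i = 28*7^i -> [28, 196, 1372, 9604, 67228]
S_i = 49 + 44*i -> [49, 93, 137, 181, 225]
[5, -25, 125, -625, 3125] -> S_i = 5*-5^i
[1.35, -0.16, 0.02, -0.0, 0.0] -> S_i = 1.35*(-0.12)^i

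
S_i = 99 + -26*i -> [99, 73, 47, 21, -5]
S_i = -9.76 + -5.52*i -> [-9.76, -15.28, -20.8, -26.32, -31.84]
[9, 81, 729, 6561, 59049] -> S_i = 9*9^i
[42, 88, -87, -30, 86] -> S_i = Random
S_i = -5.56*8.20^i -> [-5.56, -45.59, -373.85, -3065.61, -25137.97]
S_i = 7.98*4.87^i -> [7.98, 38.86, 189.26, 921.7, 4488.68]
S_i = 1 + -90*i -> [1, -89, -179, -269, -359]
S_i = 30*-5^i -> [30, -150, 750, -3750, 18750]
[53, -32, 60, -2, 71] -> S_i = Random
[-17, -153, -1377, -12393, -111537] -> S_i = -17*9^i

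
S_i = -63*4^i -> [-63, -252, -1008, -4032, -16128]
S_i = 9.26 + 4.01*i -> [9.26, 13.27, 17.28, 21.29, 25.3]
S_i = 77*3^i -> [77, 231, 693, 2079, 6237]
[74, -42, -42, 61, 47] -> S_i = Random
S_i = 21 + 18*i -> [21, 39, 57, 75, 93]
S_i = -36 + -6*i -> [-36, -42, -48, -54, -60]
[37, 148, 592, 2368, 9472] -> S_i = 37*4^i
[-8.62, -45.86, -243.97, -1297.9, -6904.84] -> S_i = -8.62*5.32^i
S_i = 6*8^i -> [6, 48, 384, 3072, 24576]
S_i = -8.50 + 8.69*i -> [-8.5, 0.19, 8.88, 17.57, 26.26]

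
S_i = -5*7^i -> [-5, -35, -245, -1715, -12005]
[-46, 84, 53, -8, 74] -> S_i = Random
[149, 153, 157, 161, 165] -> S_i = 149 + 4*i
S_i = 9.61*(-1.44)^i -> [9.61, -13.84, 19.93, -28.7, 41.32]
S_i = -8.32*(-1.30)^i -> [-8.32, 10.82, -14.06, 18.28, -23.76]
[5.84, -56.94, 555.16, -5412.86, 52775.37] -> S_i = 5.84*(-9.75)^i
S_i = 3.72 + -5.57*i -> [3.72, -1.85, -7.42, -12.99, -18.56]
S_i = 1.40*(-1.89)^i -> [1.4, -2.65, 5.0, -9.45, 17.86]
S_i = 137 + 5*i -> [137, 142, 147, 152, 157]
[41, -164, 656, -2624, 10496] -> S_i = 41*-4^i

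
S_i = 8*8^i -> [8, 64, 512, 4096, 32768]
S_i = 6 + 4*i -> [6, 10, 14, 18, 22]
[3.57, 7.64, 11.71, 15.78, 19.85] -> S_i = 3.57 + 4.07*i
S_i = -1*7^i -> [-1, -7, -49, -343, -2401]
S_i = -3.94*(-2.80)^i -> [-3.94, 11.03, -30.89, 86.49, -242.17]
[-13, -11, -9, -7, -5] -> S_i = -13 + 2*i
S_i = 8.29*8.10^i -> [8.29, 67.15, 543.91, 4405.65, 35685.73]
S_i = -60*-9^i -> [-60, 540, -4860, 43740, -393660]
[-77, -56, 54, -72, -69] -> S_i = Random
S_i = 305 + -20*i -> [305, 285, 265, 245, 225]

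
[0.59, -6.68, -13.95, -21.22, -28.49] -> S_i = 0.59 + -7.27*i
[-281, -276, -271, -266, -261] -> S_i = -281 + 5*i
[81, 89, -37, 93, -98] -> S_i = Random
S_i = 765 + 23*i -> [765, 788, 811, 834, 857]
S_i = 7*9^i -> [7, 63, 567, 5103, 45927]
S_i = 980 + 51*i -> [980, 1031, 1082, 1133, 1184]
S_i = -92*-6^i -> [-92, 552, -3312, 19872, -119232]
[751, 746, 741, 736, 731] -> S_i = 751 + -5*i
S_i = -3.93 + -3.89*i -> [-3.93, -7.82, -11.71, -15.6, -19.49]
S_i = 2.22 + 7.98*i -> [2.22, 10.2, 18.18, 26.16, 34.14]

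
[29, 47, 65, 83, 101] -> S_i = 29 + 18*i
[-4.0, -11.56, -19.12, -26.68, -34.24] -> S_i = -4.00 + -7.56*i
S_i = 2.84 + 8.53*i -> [2.84, 11.37, 19.9, 28.43, 36.96]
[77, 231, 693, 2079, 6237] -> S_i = 77*3^i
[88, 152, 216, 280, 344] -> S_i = 88 + 64*i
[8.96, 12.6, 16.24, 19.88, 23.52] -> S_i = 8.96 + 3.64*i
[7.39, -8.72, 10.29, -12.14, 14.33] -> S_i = 7.39*(-1.18)^i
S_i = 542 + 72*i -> [542, 614, 686, 758, 830]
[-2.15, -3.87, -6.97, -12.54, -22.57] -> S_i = -2.15*1.80^i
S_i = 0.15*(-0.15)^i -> [0.15, -0.02, 0.0, -0.0, 0.0]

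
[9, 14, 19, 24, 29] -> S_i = 9 + 5*i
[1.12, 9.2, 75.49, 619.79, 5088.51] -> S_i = 1.12*8.21^i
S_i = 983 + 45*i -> [983, 1028, 1073, 1118, 1163]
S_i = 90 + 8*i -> [90, 98, 106, 114, 122]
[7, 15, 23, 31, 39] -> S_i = 7 + 8*i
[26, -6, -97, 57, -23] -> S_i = Random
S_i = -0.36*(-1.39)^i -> [-0.36, 0.5, -0.7, 0.97, -1.34]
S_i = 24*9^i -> [24, 216, 1944, 17496, 157464]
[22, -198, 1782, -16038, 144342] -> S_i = 22*-9^i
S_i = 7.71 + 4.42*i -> [7.71, 12.13, 16.55, 20.97, 25.39]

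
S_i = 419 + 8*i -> [419, 427, 435, 443, 451]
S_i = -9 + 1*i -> [-9, -8, -7, -6, -5]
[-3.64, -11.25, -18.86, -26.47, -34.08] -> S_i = -3.64 + -7.61*i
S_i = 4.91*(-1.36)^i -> [4.91, -6.68, 9.08, -12.35, 16.8]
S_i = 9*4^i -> [9, 36, 144, 576, 2304]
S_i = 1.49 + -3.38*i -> [1.49, -1.89, -5.27, -8.65, -12.03]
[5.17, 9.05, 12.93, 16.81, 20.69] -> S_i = 5.17 + 3.88*i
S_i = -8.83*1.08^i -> [-8.83, -9.54, -10.3, -11.12, -12.01]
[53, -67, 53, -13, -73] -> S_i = Random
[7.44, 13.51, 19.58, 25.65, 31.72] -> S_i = 7.44 + 6.07*i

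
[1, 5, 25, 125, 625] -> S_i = 1*5^i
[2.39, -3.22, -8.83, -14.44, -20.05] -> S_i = 2.39 + -5.61*i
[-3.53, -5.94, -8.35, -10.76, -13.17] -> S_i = -3.53 + -2.41*i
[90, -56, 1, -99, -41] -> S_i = Random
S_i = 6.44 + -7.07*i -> [6.44, -0.63, -7.7, -14.77, -21.84]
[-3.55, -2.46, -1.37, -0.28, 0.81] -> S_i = -3.55 + 1.09*i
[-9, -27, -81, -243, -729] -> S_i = -9*3^i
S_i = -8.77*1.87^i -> [-8.77, -16.4, -30.67, -57.35, -107.24]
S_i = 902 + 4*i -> [902, 906, 910, 914, 918]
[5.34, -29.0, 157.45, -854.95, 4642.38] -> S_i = 5.34*(-5.43)^i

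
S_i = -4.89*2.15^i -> [-4.89, -10.51, -22.6, -48.6, -104.49]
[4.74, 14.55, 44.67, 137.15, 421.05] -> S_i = 4.74*3.07^i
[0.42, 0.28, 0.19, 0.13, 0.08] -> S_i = 0.42*0.67^i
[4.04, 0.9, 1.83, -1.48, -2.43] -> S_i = Random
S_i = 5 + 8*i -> [5, 13, 21, 29, 37]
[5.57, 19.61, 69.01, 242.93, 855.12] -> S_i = 5.57*3.52^i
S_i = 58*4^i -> [58, 232, 928, 3712, 14848]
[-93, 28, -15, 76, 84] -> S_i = Random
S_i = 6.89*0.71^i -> [6.89, 4.89, 3.47, 2.47, 1.75]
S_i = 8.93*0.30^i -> [8.93, 2.68, 0.8, 0.24, 0.07]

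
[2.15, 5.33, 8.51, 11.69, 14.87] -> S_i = 2.15 + 3.18*i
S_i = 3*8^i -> [3, 24, 192, 1536, 12288]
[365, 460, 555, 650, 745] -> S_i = 365 + 95*i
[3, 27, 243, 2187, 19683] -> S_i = 3*9^i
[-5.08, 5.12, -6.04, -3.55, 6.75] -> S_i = Random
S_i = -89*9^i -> [-89, -801, -7209, -64881, -583929]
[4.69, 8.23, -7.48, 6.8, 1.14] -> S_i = Random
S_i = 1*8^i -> [1, 8, 64, 512, 4096]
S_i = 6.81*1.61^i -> [6.81, 10.96, 17.65, 28.42, 45.76]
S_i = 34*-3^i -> [34, -102, 306, -918, 2754]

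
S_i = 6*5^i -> [6, 30, 150, 750, 3750]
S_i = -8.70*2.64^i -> [-8.7, -22.97, -60.64, -160.08, -422.61]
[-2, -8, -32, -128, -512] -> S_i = -2*4^i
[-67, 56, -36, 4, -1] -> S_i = Random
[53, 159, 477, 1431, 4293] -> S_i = 53*3^i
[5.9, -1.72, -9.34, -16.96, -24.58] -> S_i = 5.90 + -7.62*i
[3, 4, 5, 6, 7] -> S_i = 3 + 1*i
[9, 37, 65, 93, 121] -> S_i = 9 + 28*i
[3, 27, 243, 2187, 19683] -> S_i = 3*9^i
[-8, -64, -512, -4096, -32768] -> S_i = -8*8^i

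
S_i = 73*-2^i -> [73, -146, 292, -584, 1168]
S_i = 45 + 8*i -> [45, 53, 61, 69, 77]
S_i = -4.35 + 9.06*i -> [-4.35, 4.71, 13.77, 22.83, 31.89]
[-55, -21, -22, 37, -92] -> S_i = Random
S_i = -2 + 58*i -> [-2, 56, 114, 172, 230]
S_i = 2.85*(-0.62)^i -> [2.85, -1.77, 1.1, -0.68, 0.42]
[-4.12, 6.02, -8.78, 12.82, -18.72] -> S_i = -4.12*(-1.46)^i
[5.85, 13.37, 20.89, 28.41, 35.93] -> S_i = 5.85 + 7.52*i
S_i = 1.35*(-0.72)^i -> [1.35, -0.97, 0.7, -0.5, 0.36]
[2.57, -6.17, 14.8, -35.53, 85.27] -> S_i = 2.57*(-2.40)^i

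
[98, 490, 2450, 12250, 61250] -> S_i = 98*5^i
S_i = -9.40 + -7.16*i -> [-9.4, -16.56, -23.72, -30.88, -38.04]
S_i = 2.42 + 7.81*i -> [2.42, 10.23, 18.04, 25.85, 33.66]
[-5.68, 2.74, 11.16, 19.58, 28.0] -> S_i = -5.68 + 8.42*i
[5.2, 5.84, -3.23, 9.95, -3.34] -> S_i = Random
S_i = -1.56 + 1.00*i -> [-1.56, -0.56, 0.44, 1.44, 2.44]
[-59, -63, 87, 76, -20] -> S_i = Random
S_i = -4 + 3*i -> [-4, -1, 2, 5, 8]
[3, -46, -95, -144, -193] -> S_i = 3 + -49*i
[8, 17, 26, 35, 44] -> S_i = 8 + 9*i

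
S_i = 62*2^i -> [62, 124, 248, 496, 992]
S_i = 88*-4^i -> [88, -352, 1408, -5632, 22528]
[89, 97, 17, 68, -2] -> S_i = Random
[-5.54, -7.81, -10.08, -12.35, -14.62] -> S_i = -5.54 + -2.27*i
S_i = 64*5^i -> [64, 320, 1600, 8000, 40000]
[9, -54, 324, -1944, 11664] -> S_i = 9*-6^i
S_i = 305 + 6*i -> [305, 311, 317, 323, 329]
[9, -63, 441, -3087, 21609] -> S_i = 9*-7^i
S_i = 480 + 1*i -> [480, 481, 482, 483, 484]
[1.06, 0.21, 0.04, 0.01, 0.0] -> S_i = 1.06*0.20^i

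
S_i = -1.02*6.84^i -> [-1.02, -6.98, -47.72, -326.41, -2232.67]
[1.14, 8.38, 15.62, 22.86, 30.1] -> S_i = 1.14 + 7.24*i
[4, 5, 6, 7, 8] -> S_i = 4 + 1*i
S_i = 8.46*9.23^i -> [8.46, 78.09, 720.73, 6652.36, 61401.24]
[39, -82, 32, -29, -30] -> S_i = Random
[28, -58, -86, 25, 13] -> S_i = Random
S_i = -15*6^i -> [-15, -90, -540, -3240, -19440]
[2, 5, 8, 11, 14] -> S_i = 2 + 3*i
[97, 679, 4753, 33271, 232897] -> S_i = 97*7^i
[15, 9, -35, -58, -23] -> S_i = Random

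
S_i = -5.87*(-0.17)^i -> [-5.87, 1.0, -0.17, 0.03, -0.0]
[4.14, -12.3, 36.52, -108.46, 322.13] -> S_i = 4.14*(-2.97)^i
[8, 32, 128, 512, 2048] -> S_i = 8*4^i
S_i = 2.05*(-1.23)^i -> [2.05, -2.52, 3.1, -3.81, 4.69]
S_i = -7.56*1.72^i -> [-7.56, -13.0, -22.37, -38.47, -66.17]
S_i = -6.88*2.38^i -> [-6.88, -16.37, -38.97, -92.75, -220.75]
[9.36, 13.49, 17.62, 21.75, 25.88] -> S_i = 9.36 + 4.13*i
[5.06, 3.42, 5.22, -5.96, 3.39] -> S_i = Random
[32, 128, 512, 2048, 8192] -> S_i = 32*4^i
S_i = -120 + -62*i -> [-120, -182, -244, -306, -368]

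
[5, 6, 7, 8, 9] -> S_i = 5 + 1*i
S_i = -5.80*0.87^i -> [-5.8, -5.05, -4.39, -3.82, -3.32]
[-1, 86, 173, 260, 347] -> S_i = -1 + 87*i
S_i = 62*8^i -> [62, 496, 3968, 31744, 253952]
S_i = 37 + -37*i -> [37, 0, -37, -74, -111]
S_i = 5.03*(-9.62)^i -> [5.03, -48.39, 465.5, -4478.09, 43079.26]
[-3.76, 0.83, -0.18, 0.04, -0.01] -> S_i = -3.76*(-0.22)^i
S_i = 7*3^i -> [7, 21, 63, 189, 567]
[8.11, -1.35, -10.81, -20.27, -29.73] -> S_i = 8.11 + -9.46*i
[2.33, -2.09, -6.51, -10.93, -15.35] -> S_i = 2.33 + -4.42*i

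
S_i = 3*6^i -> [3, 18, 108, 648, 3888]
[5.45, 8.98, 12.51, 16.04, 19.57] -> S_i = 5.45 + 3.53*i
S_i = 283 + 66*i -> [283, 349, 415, 481, 547]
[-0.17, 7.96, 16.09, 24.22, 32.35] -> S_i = -0.17 + 8.13*i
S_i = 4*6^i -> [4, 24, 144, 864, 5184]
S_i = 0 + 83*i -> [0, 83, 166, 249, 332]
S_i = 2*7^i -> [2, 14, 98, 686, 4802]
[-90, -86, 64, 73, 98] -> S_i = Random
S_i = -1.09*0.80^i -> [-1.09, -0.87, -0.7, -0.56, -0.45]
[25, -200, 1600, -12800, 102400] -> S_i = 25*-8^i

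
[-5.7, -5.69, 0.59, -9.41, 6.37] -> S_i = Random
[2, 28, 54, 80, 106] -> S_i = 2 + 26*i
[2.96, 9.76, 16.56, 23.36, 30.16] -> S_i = 2.96 + 6.80*i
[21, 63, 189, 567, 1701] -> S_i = 21*3^i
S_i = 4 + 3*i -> [4, 7, 10, 13, 16]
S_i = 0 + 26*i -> [0, 26, 52, 78, 104]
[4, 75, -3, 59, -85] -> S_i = Random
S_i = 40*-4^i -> [40, -160, 640, -2560, 10240]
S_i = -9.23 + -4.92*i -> [-9.23, -14.15, -19.07, -23.99, -28.91]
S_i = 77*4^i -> [77, 308, 1232, 4928, 19712]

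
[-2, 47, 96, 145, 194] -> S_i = -2 + 49*i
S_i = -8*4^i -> [-8, -32, -128, -512, -2048]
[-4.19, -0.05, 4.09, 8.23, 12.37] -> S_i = -4.19 + 4.14*i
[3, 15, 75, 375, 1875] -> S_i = 3*5^i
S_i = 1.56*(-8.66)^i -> [1.56, -13.51, 116.99, -1013.16, 8773.97]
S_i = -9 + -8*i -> [-9, -17, -25, -33, -41]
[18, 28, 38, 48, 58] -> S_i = 18 + 10*i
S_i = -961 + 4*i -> [-961, -957, -953, -949, -945]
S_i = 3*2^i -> [3, 6, 12, 24, 48]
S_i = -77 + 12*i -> [-77, -65, -53, -41, -29]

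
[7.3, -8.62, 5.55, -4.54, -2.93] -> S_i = Random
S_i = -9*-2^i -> [-9, 18, -36, 72, -144]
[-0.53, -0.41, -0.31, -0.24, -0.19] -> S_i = -0.53*0.77^i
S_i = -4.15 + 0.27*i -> [-4.15, -3.88, -3.61, -3.34, -3.07]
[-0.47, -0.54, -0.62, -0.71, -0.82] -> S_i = -0.47*1.15^i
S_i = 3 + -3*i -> [3, 0, -3, -6, -9]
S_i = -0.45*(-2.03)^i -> [-0.45, 0.91, -1.85, 3.76, -7.64]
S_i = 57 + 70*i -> [57, 127, 197, 267, 337]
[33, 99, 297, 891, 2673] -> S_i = 33*3^i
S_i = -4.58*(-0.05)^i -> [-4.58, 0.23, -0.01, 0.0, -0.0]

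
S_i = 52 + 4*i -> [52, 56, 60, 64, 68]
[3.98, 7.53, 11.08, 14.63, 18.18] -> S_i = 3.98 + 3.55*i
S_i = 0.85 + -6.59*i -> [0.85, -5.74, -12.33, -18.92, -25.51]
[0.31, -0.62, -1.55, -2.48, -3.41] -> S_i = 0.31 + -0.93*i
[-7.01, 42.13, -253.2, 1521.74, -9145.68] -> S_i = -7.01*(-6.01)^i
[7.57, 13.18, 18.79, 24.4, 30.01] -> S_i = 7.57 + 5.61*i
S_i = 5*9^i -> [5, 45, 405, 3645, 32805]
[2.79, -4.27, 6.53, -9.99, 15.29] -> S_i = 2.79*(-1.53)^i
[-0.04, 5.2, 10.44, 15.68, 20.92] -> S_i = -0.04 + 5.24*i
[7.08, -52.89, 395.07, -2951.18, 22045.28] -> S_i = 7.08*(-7.47)^i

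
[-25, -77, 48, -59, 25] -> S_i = Random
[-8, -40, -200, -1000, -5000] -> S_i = -8*5^i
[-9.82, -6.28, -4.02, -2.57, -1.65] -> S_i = -9.82*0.64^i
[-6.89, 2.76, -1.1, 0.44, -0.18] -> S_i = -6.89*(-0.40)^i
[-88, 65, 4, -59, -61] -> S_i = Random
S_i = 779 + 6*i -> [779, 785, 791, 797, 803]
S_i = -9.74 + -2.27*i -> [-9.74, -12.01, -14.28, -16.55, -18.82]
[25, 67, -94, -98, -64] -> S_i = Random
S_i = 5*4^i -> [5, 20, 80, 320, 1280]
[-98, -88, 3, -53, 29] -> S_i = Random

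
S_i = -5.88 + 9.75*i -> [-5.88, 3.87, 13.62, 23.37, 33.12]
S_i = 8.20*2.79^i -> [8.2, 22.88, 63.83, 178.08, 496.86]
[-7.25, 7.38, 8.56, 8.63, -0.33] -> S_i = Random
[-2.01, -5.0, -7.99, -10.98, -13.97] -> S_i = -2.01 + -2.99*i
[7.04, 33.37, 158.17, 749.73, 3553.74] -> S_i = 7.04*4.74^i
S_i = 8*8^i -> [8, 64, 512, 4096, 32768]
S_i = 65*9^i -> [65, 585, 5265, 47385, 426465]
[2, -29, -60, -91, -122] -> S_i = 2 + -31*i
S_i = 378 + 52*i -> [378, 430, 482, 534, 586]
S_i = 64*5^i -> [64, 320, 1600, 8000, 40000]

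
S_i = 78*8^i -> [78, 624, 4992, 39936, 319488]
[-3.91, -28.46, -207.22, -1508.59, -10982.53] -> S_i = -3.91*7.28^i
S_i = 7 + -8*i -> [7, -1, -9, -17, -25]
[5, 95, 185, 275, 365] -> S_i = 5 + 90*i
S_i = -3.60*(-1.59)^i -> [-3.6, 5.72, -9.1, 14.47, -23.01]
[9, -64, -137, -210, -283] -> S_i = 9 + -73*i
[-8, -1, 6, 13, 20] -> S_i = -8 + 7*i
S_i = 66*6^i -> [66, 396, 2376, 14256, 85536]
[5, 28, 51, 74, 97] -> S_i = 5 + 23*i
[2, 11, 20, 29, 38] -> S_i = 2 + 9*i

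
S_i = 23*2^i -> [23, 46, 92, 184, 368]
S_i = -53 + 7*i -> [-53, -46, -39, -32, -25]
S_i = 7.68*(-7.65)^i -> [7.68, -58.75, 449.45, -3438.31, 26303.1]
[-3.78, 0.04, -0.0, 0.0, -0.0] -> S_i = -3.78*(-0.01)^i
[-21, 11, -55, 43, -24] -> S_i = Random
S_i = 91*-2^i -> [91, -182, 364, -728, 1456]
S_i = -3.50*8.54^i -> [-3.5, -29.89, -255.26, -2179.93, -18616.56]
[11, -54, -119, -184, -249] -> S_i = 11 + -65*i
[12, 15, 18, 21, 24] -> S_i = 12 + 3*i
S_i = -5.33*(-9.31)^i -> [-5.33, 49.62, -461.98, 4301.07, -40042.94]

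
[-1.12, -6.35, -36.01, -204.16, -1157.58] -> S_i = -1.12*5.67^i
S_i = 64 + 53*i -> [64, 117, 170, 223, 276]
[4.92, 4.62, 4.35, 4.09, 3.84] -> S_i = 4.92*0.94^i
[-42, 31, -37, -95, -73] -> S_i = Random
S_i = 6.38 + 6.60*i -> [6.38, 12.98, 19.58, 26.18, 32.78]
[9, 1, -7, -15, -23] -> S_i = 9 + -8*i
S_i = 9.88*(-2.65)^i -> [9.88, -26.18, 69.38, -183.86, 487.24]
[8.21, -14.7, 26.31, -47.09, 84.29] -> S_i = 8.21*(-1.79)^i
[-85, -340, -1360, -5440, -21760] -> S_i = -85*4^i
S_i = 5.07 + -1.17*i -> [5.07, 3.9, 2.73, 1.56, 0.39]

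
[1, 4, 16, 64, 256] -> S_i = 1*4^i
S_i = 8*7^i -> [8, 56, 392, 2744, 19208]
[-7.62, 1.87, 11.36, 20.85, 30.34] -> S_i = -7.62 + 9.49*i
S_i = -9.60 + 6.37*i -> [-9.6, -3.23, 3.14, 9.51, 15.88]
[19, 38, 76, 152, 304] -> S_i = 19*2^i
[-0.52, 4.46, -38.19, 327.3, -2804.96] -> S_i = -0.52*(-8.57)^i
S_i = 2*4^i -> [2, 8, 32, 128, 512]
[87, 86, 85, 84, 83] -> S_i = 87 + -1*i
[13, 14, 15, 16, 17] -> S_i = 13 + 1*i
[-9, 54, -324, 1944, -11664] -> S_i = -9*-6^i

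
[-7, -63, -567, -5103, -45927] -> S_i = -7*9^i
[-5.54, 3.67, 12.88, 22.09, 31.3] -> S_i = -5.54 + 9.21*i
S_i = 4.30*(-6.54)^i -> [4.3, -28.12, 183.92, -1202.82, 7866.46]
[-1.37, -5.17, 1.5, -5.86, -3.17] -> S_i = Random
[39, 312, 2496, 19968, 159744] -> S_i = 39*8^i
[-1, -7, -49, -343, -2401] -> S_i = -1*7^i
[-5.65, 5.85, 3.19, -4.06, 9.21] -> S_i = Random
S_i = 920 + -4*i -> [920, 916, 912, 908, 904]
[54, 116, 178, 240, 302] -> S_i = 54 + 62*i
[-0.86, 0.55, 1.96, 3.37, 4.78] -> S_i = -0.86 + 1.41*i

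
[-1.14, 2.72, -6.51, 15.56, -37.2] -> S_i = -1.14*(-2.39)^i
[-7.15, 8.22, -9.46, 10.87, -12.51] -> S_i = -7.15*(-1.15)^i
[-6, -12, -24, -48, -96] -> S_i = -6*2^i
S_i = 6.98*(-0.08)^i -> [6.98, -0.56, 0.04, -0.0, 0.0]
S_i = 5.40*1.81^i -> [5.4, 9.77, 17.69, 32.02, 57.96]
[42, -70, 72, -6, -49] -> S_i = Random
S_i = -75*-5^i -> [-75, 375, -1875, 9375, -46875]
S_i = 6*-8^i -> [6, -48, 384, -3072, 24576]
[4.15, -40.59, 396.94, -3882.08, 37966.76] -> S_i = 4.15*(-9.78)^i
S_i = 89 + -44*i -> [89, 45, 1, -43, -87]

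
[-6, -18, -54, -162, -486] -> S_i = -6*3^i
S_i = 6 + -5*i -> [6, 1, -4, -9, -14]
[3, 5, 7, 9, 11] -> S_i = 3 + 2*i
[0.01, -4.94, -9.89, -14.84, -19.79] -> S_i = 0.01 + -4.95*i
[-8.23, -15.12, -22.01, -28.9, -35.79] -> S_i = -8.23 + -6.89*i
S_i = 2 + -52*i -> [2, -50, -102, -154, -206]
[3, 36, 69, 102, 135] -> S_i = 3 + 33*i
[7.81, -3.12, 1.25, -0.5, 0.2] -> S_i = 7.81*(-0.40)^i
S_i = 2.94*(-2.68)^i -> [2.94, -7.88, 21.12, -56.59, 151.67]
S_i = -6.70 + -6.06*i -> [-6.7, -12.76, -18.82, -24.88, -30.94]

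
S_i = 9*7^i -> [9, 63, 441, 3087, 21609]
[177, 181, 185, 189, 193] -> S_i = 177 + 4*i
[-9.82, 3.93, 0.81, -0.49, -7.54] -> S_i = Random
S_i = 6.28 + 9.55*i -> [6.28, 15.83, 25.38, 34.93, 44.48]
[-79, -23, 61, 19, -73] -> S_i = Random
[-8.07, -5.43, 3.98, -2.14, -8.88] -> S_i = Random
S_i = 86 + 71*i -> [86, 157, 228, 299, 370]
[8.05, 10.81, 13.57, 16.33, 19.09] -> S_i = 8.05 + 2.76*i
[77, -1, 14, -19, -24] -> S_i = Random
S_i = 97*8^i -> [97, 776, 6208, 49664, 397312]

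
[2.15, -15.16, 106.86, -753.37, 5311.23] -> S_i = 2.15*(-7.05)^i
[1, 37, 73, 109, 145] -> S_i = 1 + 36*i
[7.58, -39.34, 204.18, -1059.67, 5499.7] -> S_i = 7.58*(-5.19)^i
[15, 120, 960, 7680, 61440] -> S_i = 15*8^i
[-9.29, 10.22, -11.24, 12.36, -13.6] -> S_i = -9.29*(-1.10)^i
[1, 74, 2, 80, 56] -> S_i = Random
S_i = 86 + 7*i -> [86, 93, 100, 107, 114]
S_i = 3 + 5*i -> [3, 8, 13, 18, 23]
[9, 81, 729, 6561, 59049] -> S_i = 9*9^i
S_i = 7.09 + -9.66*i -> [7.09, -2.57, -12.23, -21.89, -31.55]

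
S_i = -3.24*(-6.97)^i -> [-3.24, 22.58, -157.4, 1097.09, -7646.74]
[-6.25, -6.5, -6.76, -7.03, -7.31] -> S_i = -6.25*1.04^i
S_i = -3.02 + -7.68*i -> [-3.02, -10.7, -18.38, -26.06, -33.74]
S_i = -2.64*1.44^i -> [-2.64, -3.8, -5.47, -7.88, -11.35]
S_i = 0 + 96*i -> [0, 96, 192, 288, 384]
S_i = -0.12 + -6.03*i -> [-0.12, -6.15, -12.18, -18.21, -24.24]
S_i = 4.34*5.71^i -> [4.34, 24.78, 141.5, 807.98, 4613.54]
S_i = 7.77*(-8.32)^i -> [7.77, -64.65, 537.86, -4474.98, 37231.82]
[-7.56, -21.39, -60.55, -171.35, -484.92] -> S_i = -7.56*2.83^i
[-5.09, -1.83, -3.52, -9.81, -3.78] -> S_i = Random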